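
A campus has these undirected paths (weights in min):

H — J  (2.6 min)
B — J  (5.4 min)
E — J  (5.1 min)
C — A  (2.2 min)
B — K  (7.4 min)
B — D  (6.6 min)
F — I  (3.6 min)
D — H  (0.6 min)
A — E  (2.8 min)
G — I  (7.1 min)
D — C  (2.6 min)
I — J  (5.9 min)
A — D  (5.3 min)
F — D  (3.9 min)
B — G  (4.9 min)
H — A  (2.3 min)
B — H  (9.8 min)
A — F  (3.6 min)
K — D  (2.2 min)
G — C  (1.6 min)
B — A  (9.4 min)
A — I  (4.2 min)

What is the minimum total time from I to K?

9.3 min

Running Dijkstra from I:
I: 0
F: 3.6  (via I)
A: 4.2  (via I)
J: 5.9  (via I)
C: 6.4  (via A)
H: 6.5  (via A)
E: 7  (via A)
D: 7.1  (via H)
G: 7.1  (via I)
K: 9.3  (via D)
Shortest route: I → A → H → D → K = 9.3 min.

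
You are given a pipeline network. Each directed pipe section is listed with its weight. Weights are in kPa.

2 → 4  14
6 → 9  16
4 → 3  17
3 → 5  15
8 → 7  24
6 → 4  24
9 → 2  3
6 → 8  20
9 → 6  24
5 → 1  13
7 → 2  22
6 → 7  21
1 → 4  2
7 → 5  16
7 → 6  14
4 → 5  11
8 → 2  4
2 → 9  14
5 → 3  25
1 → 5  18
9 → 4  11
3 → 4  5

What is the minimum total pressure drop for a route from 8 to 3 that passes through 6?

79 kPa

Best 8 to 6: 8 → 7 → 6 costing 38
Shortest 6→3: 6 → 4 → 3 = 41
Total via 6: 38 + 41 = 79 kPa.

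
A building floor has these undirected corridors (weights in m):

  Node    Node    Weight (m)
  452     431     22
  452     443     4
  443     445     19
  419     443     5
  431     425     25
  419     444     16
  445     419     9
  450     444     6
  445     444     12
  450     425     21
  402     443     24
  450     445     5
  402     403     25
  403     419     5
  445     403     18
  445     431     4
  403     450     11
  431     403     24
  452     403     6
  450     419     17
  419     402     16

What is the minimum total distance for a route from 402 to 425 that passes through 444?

59 m

Shortest 402→444: 402 → 419 → 444 = 32
Best 444 to 425: 444 → 450 → 425 costing 27
Total via 444: 32 + 27 = 59 m.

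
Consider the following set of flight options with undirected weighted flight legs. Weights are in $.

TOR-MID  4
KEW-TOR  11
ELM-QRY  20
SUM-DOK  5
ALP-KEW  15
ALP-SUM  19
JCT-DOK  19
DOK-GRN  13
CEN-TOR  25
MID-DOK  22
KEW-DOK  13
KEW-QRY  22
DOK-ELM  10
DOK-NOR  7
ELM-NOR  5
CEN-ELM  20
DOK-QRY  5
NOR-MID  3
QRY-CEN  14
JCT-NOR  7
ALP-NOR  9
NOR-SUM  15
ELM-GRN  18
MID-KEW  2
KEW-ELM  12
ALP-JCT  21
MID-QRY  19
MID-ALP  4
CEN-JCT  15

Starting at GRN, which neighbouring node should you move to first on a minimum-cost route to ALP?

DOK

Candidate routes:
GRN → DOK → NOR → MID → ALP: 13+7+3+4 = 27
GRN → ELM → NOR → ALP: 18+5+9 = 32
GRN → DOK → NOR → ALP: 13+7+9 = 29
GRN → ELM → NOR → MID → ALP: 18+5+3+4 = 30
Cheapest is GRN → DOK → NOR → MID → ALP at $27.
So from GRN the first move is to DOK.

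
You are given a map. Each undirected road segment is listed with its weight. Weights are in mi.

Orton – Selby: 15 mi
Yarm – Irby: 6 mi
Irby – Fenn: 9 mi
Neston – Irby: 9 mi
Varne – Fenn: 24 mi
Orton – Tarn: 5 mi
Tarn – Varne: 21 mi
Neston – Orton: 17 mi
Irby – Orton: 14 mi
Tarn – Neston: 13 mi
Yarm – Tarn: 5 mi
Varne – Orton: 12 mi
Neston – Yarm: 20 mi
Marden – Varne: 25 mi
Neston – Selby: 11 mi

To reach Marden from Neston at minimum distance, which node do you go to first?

Enumerating some paths:
Neston → Orton → Varne → Marden: 17+12+25 = 54
Neston → Tarn → Varne → Marden: 13+21+25 = 59
Neston → Tarn → Orton → Varne → Marden: 13+5+12+25 = 55
The minimum is 54 mi via Neston → Orton → Varne → Marden.
So from Neston the first move is to Orton.

Orton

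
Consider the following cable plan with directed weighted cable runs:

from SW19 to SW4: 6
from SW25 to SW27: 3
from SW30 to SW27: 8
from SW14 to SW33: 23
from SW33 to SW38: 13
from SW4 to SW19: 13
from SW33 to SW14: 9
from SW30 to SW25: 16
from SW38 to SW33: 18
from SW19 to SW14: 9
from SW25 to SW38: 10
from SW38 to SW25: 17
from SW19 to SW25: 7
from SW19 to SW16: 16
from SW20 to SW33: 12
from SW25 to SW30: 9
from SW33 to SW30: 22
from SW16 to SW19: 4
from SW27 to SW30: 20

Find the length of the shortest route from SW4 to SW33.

Enumerating some paths:
SW4 → SW19 → SW25 → SW38 → SW33: 13+7+10+18 = 48
SW4 → SW19 → SW14 → SW33: 13+9+23 = 45
The minimum is 45 via SW4 → SW19 → SW14 → SW33.

45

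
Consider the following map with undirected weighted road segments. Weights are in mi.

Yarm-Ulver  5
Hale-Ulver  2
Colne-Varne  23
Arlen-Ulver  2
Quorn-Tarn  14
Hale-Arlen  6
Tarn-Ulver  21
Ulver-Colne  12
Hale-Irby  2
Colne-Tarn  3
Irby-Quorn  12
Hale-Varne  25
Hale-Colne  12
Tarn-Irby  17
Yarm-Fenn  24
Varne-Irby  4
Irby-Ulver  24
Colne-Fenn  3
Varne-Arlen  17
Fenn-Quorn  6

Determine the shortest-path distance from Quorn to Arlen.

18 mi

Compare a few routes:
Quorn - Irby - Hale - Ulver - Arlen: 12+2+2+2 = 18
Quorn - Irby - Hale - Arlen: 12+2+6 = 20
Cheapest is Quorn - Irby - Hale - Ulver - Arlen at 18 mi.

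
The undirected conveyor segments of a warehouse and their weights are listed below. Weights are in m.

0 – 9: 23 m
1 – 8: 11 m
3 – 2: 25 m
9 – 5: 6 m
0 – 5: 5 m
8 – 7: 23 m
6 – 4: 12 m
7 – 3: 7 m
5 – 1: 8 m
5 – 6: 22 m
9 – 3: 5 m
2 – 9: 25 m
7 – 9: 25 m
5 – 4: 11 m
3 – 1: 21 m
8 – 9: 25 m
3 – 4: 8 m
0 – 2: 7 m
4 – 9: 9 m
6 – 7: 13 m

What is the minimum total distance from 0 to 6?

27 m

Shortest distances from 0:
0: 0
5: 5  (via 0)
2: 7  (via 0)
9: 11  (via 5)
1: 13  (via 5)
3: 16  (via 9)
4: 16  (via 5)
7: 23  (via 3)
8: 24  (via 1)
6: 27  (via 5)
Shortest route: 0–5–6 = 27 m.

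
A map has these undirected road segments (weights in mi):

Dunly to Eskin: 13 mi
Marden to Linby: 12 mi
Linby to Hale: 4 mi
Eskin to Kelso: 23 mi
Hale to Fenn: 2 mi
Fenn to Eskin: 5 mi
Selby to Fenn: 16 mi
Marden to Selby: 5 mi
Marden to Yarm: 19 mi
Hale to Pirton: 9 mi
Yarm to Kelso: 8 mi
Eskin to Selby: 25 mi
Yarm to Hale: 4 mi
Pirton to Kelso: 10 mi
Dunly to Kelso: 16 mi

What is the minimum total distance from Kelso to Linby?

Running Dijkstra from Kelso:
Kelso: 0
Yarm: 8  (via Kelso)
Pirton: 10  (via Kelso)
Hale: 12  (via Yarm)
Fenn: 14  (via Hale)
Linby: 16  (via Hale)
Shortest route: Kelso–Yarm–Hale–Linby = 16 mi.

16 mi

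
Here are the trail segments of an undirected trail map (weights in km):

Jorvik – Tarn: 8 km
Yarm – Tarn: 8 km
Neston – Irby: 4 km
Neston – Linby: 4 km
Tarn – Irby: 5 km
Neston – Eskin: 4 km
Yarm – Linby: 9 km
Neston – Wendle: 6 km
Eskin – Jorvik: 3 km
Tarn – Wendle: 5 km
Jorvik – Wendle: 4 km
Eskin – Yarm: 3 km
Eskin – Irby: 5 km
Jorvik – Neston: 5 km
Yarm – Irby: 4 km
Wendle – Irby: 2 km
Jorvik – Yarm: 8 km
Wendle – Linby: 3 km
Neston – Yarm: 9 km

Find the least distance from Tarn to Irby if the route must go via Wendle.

Shortest Tarn→Wendle: Tarn → Wendle = 5
Best Wendle to Irby: Wendle → Irby costing 2
Total via Wendle: 5 + 2 = 7 km.

7 km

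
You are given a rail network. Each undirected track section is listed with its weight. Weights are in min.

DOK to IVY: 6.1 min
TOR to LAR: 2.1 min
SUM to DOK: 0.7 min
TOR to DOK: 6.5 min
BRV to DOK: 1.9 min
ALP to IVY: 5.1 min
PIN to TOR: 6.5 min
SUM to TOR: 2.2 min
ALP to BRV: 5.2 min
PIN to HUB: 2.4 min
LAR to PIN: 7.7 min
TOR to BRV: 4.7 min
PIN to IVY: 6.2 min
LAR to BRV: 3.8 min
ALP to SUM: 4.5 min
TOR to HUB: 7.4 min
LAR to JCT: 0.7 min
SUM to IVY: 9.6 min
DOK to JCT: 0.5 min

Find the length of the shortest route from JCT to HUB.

10.2 min

Shortest distances from JCT:
JCT: 0
DOK: 0.5  (via JCT)
LAR: 0.7  (via JCT)
SUM: 1.2  (via DOK)
BRV: 2.4  (via DOK)
TOR: 2.8  (via LAR)
ALP: 5.7  (via SUM)
IVY: 6.6  (via DOK)
PIN: 8.4  (via LAR)
HUB: 10.2  (via TOR)
Shortest route: JCT → LAR → TOR → HUB = 10.2 min.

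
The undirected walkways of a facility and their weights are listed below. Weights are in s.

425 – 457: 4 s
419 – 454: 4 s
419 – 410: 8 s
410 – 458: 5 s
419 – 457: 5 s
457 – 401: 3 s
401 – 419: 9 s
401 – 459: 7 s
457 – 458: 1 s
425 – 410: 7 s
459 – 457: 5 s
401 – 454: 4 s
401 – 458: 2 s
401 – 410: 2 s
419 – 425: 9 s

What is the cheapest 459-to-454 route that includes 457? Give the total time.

12 s

Shortest 459→457: 459 → 457 = 5
Best 457 to 454: 457 → 401 → 454 costing 7
Total via 457: 5 + 7 = 12 s.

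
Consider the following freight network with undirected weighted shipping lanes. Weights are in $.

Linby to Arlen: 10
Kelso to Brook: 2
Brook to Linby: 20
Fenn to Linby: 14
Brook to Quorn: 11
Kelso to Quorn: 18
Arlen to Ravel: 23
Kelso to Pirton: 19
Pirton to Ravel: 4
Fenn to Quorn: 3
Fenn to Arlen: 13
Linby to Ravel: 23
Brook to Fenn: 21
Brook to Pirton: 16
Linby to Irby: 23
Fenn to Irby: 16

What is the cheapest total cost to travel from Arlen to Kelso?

$29

Shortest distances from Arlen:
Arlen: 0
Linby: 10  (via Arlen)
Fenn: 13  (via Arlen)
Quorn: 16  (via Fenn)
Ravel: 23  (via Arlen)
Brook: 27  (via Quorn)
Pirton: 27  (via Ravel)
Irby: 29  (via Fenn)
Kelso: 29  (via Brook)
Shortest route: Arlen → Fenn → Quorn → Brook → Kelso = $29.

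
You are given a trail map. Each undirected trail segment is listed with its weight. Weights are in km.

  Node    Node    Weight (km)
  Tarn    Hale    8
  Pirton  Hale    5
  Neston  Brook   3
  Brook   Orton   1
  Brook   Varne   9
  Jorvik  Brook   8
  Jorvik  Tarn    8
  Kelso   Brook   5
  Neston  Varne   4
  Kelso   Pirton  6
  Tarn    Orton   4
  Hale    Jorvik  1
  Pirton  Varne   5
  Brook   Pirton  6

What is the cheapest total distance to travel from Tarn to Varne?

Running Dijkstra from Tarn:
Tarn: 0
Orton: 4  (via Tarn)
Brook: 5  (via Orton)
Jorvik: 8  (via Tarn)
Hale: 8  (via Tarn)
Neston: 8  (via Brook)
Kelso: 10  (via Brook)
Pirton: 11  (via Brook)
Varne: 12  (via Neston)
Shortest route: Tarn–Orton–Brook–Neston–Varne = 12 km.

12 km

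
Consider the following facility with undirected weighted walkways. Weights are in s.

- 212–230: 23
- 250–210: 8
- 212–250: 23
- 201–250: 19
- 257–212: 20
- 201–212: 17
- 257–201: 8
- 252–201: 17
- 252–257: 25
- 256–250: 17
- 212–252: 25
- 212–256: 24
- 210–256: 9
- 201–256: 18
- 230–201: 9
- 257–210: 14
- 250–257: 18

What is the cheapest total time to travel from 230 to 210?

31 s

Shortest distances from 230:
230: 0
201: 9  (via 230)
257: 17  (via 201)
212: 23  (via 230)
252: 26  (via 201)
256: 27  (via 201)
250: 28  (via 201)
210: 31  (via 257)
Shortest route: 230–201–257–210 = 31 s.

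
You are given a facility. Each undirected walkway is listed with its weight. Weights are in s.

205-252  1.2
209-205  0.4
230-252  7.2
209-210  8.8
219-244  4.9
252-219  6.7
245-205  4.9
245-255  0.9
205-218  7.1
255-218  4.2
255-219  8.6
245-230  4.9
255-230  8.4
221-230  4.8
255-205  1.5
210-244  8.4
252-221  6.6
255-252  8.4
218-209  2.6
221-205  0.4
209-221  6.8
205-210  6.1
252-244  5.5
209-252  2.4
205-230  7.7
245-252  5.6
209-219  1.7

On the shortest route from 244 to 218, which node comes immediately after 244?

219

Compare a few routes:
244 → 252 → 209 → 218: 5.5+2.4+2.6 = 10.5
244 → 252 → 205 → 209 → 218: 5.5+1.2+0.4+2.6 = 9.7
244 → 252 → 205 → 255 → 218: 5.5+1.2+1.5+4.2 = 12.4
244 → 219 → 209 → 218: 4.9+1.7+2.6 = 9.2
The minimum is 9.2 s via 244 → 219 → 209 → 218.
So from 244 the first move is to 219.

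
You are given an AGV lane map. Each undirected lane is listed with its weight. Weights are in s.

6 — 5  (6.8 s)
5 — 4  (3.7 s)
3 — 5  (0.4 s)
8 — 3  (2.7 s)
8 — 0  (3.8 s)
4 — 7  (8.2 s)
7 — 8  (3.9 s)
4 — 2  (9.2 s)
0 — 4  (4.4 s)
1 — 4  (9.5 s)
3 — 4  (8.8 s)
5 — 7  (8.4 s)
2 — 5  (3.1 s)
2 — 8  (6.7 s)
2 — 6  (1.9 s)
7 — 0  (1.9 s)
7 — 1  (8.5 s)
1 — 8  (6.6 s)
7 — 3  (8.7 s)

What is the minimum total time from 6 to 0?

11.9 s

Shortest distances from 6:
6: 0
2: 1.9  (via 6)
5: 5  (via 2)
3: 5.4  (via 5)
8: 8.1  (via 3)
4: 8.7  (via 5)
0: 11.9  (via 8)
Shortest route: 6 → 2 → 5 → 3 → 8 → 0 = 11.9 s.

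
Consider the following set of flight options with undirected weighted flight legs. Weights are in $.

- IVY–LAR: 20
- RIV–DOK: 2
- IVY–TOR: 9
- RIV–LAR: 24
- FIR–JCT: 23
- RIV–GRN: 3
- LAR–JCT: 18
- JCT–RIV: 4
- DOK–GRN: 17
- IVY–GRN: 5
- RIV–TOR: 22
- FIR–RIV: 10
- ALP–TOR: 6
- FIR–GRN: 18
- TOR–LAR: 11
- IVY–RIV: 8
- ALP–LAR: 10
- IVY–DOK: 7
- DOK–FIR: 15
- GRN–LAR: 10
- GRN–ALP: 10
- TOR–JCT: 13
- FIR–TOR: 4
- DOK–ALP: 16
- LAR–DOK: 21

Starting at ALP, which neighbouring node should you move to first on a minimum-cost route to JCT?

Enumerating some paths:
ALP - GRN - RIV - JCT: 10+3+4 = 17
ALP - TOR - JCT: 6+13 = 19
ALP - DOK - RIV - JCT: 16+2+4 = 22
ALP - TOR - FIR - RIV - JCT: 6+4+10+4 = 24
Cheapest is ALP - GRN - RIV - JCT at $17.
So from ALP the first move is to GRN.

GRN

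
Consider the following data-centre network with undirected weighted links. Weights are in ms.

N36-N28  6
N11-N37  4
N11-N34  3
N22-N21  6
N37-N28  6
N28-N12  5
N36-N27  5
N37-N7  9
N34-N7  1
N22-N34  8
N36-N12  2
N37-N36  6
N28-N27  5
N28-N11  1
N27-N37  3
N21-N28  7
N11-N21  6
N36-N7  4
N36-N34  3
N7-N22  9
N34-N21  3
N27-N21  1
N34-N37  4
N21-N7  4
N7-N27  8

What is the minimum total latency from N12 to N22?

Running Dijkstra from N12:
N12: 0
N36: 2  (via N12)
N34: 5  (via N36)
N28: 5  (via N12)
N7: 6  (via N36)
N11: 6  (via N28)
N27: 7  (via N36)
N37: 8  (via N36)
N21: 8  (via N34)
N22: 13  (via N34)
Shortest route: N12 → N36 → N34 → N22 = 13 ms.

13 ms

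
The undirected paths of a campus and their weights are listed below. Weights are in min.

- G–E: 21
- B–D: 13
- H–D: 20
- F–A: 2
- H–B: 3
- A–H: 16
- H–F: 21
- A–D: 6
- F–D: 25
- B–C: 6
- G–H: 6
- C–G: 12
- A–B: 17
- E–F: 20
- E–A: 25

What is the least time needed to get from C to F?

25 min

Running Dijkstra from C:
C: 0
B: 6  (via C)
H: 9  (via B)
G: 12  (via C)
D: 19  (via B)
A: 23  (via B)
F: 25  (via A)
Shortest route: C–B–A–F = 25 min.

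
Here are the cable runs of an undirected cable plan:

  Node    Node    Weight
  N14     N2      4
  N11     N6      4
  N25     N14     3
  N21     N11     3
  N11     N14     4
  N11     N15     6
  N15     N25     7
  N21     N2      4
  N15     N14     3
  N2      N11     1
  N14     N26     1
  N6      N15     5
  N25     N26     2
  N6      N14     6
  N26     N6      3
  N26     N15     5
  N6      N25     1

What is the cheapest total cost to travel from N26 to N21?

8

Enumerating some paths:
N26 - N14 - N2 - N21: 1+4+4 = 9
N26 - N14 - N2 - N11 - N21: 1+4+1+3 = 9
N26 - N14 - N11 - N21: 1+4+3 = 8
The minimum is 8 via N26 - N14 - N11 - N21.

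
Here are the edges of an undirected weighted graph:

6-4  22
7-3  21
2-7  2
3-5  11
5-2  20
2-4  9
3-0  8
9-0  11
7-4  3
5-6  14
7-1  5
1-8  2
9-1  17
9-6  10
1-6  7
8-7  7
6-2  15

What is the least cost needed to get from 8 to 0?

30

Enumerating some paths:
8 - 1 - 9 - 0: 2+17+11 = 30
8 - 1 - 7 - 3 - 0: 2+5+21+8 = 36
The minimum is 30 via 8 - 1 - 9 - 0.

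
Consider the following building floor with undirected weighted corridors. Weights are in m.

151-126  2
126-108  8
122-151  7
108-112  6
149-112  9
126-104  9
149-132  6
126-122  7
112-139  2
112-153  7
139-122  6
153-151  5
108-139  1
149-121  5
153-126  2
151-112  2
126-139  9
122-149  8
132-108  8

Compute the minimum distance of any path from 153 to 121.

Enumerating some paths:
153 - 112 - 149 - 121: 7+9+5 = 21
153 - 126 - 151 - 112 - 149 - 121: 2+2+2+9+5 = 20
153 - 151 - 112 - 149 - 121: 5+2+9+5 = 21
Cheapest is 153 - 126 - 151 - 112 - 149 - 121 at 20 m.

20 m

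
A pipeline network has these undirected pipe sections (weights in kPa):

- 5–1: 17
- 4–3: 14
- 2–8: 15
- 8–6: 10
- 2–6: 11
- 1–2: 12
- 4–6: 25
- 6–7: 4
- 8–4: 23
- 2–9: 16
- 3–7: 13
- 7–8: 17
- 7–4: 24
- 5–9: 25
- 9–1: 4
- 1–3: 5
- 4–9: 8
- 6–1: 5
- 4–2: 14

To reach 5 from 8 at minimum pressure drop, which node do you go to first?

6

Enumerating some paths:
8 → 7 → 6 → 1 → 5: 17+4+5+17 = 43
8 → 6 → 1 → 9 → 5: 10+5+4+25 = 44
8 → 6 → 1 → 5: 10+5+17 = 32
The minimum is 32 kPa via 8 → 6 → 1 → 5.
So from 8 the first move is to 6.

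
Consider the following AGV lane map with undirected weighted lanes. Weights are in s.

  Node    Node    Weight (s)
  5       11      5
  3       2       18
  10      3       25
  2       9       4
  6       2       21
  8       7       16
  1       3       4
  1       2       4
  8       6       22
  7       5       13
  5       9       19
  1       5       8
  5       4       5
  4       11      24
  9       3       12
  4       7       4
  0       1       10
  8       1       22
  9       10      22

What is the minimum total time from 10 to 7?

Enumerating some paths:
10 - 9 - 5 - 4 - 7: 22+19+5+4 = 50
10 - 9 - 2 - 1 - 5 - 4 - 7: 22+4+4+8+5+4 = 47
10 - 3 - 1 - 5 - 4 - 7: 25+4+8+5+4 = 46
10 - 3 - 1 - 5 - 7: 25+4+8+13 = 50
Cheapest is 10 - 3 - 1 - 5 - 4 - 7 at 46 s.

46 s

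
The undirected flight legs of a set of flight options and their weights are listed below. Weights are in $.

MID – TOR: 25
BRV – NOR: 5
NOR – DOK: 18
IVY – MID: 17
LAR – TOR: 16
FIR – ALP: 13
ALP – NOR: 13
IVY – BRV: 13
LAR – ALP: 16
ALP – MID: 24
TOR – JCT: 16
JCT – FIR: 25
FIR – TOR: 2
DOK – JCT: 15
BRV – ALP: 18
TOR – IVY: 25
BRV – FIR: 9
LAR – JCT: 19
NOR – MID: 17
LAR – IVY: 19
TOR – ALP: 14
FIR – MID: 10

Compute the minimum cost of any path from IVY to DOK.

$36

Running Dijkstra from IVY:
IVY: 0
BRV: 13  (via IVY)
MID: 17  (via IVY)
NOR: 18  (via BRV)
LAR: 19  (via IVY)
FIR: 22  (via BRV)
TOR: 24  (via FIR)
ALP: 31  (via BRV)
DOK: 36  (via NOR)
Shortest route: IVY → BRV → NOR → DOK = $36.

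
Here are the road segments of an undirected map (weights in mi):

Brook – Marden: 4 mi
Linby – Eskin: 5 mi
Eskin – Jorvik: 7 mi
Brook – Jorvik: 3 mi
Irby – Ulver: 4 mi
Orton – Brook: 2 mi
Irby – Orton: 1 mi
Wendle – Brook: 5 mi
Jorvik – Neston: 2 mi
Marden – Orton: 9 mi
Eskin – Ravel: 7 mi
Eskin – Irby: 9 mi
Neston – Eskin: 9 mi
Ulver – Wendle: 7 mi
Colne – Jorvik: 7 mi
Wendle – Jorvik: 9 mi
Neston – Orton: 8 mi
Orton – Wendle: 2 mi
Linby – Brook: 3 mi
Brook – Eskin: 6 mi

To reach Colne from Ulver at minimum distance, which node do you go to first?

Irby

Compare a few routes:
Ulver → Wendle → Orton → Brook → Jorvik → Colne: 7+2+2+3+7 = 21
Ulver → Irby → Orton → Brook → Jorvik → Colne: 4+1+2+3+7 = 17
Ulver → Wendle → Brook → Jorvik → Colne: 7+5+3+7 = 22
Ulver → Irby → Orton → Wendle → Brook → Jorvik → Colne: 4+1+2+5+3+7 = 22
The minimum is 17 mi via Ulver → Irby → Orton → Brook → Jorvik → Colne.
So from Ulver the first move is to Irby.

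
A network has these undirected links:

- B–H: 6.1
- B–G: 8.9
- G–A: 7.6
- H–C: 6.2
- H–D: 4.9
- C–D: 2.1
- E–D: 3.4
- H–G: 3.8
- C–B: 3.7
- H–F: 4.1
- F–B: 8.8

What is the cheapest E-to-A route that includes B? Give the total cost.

25.7

Shortest E→B: E → D → C → B = 9.2
Shortest B→A: B → G → A = 16.5
Total via B: 9.2 + 16.5 = 25.7.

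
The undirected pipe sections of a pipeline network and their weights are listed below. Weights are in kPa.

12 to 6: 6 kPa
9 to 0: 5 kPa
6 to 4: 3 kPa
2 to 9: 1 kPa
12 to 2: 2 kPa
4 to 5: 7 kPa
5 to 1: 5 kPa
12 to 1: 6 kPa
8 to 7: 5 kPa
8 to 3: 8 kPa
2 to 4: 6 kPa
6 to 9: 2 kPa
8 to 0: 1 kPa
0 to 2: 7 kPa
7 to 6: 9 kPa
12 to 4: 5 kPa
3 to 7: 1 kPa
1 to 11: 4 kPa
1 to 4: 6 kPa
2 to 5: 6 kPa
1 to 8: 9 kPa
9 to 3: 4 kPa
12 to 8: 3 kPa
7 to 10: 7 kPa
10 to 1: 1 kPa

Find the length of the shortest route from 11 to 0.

Enumerating some paths:
11 → 1 → 10 → 7 → 8 → 0: 4+1+7+5+1 = 18
11 → 1 → 8 → 0: 4+9+1 = 14
The minimum is 14 kPa via 11 → 1 → 8 → 0.

14 kPa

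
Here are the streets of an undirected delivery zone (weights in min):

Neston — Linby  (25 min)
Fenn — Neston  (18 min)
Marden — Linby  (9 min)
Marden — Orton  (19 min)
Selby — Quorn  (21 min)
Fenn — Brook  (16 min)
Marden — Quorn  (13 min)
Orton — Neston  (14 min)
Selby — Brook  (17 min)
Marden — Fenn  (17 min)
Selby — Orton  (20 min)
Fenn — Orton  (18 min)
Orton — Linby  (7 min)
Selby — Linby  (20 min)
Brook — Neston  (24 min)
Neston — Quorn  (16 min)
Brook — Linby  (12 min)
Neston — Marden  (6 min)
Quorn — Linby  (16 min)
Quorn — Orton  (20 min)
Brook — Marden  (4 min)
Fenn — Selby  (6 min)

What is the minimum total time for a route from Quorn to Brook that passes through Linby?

Best Quorn to Linby: Quorn–Linby costing 16
Best Linby to Brook: Linby–Brook costing 12
Total via Linby: 16 + 12 = 28 min.

28 min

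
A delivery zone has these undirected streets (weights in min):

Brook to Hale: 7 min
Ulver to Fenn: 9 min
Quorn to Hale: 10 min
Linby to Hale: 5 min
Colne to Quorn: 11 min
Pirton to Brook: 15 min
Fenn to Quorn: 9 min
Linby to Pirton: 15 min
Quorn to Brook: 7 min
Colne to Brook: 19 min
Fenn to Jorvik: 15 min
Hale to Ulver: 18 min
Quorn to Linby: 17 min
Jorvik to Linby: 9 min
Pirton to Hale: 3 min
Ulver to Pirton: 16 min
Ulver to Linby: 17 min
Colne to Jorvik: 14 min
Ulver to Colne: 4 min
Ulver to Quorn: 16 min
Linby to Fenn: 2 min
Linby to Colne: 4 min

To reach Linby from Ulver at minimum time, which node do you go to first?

Colne

Candidate routes:
Ulver - Colne - Linby: 4+4 = 8
Ulver - Fenn - Linby: 9+2 = 11
Cheapest is Ulver - Colne - Linby at 8 min.
So from Ulver the first move is to Colne.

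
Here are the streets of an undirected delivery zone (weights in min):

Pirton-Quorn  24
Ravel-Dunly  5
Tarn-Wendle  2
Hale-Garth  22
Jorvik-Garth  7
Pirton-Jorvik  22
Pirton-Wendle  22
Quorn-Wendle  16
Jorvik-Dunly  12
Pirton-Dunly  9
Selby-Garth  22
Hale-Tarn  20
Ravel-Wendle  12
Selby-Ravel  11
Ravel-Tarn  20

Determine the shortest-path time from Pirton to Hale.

44 min

Candidate routes:
Pirton–Wendle–Tarn–Hale: 22+2+20 = 44
Pirton–Jorvik–Garth–Hale: 22+7+22 = 51
Pirton–Dunly–Ravel–Wendle–Tarn–Hale: 9+5+12+2+20 = 48
Pirton–Dunly–Jorvik–Garth–Hale: 9+12+7+22 = 50
The minimum is 44 min via Pirton–Wendle–Tarn–Hale.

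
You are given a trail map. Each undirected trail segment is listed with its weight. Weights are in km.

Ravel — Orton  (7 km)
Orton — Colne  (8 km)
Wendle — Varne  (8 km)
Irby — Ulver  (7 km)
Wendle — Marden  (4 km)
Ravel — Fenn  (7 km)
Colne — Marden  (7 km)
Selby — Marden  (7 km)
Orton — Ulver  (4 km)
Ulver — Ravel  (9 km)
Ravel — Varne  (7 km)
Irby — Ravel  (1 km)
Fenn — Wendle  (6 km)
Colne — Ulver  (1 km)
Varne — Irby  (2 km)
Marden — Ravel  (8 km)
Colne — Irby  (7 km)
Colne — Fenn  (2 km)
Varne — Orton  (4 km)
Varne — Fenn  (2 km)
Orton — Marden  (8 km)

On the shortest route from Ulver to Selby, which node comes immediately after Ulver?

Colne

Candidate routes:
Ulver → Orton → Marden → Selby: 4+8+7 = 19
Ulver → Colne → Fenn → Wendle → Marden → Selby: 1+2+6+4+7 = 20
Ulver → Colne → Marden → Selby: 1+7+7 = 15
The minimum is 15 km via Ulver → Colne → Marden → Selby.
So from Ulver the first move is to Colne.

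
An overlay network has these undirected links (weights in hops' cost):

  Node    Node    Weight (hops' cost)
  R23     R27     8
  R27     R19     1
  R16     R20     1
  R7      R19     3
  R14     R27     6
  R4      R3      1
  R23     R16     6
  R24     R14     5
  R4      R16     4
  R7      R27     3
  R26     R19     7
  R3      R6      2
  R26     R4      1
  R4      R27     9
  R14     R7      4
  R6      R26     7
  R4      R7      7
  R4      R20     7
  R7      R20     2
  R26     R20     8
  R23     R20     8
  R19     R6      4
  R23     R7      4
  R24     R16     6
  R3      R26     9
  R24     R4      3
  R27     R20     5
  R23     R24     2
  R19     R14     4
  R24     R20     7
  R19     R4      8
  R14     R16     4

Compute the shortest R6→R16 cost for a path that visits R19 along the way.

Best R6 to R19: R6 → R19 costing 4
Best R19 to R16: R19 → R7 → R20 → R16 costing 6
Total via R19: 4 + 6 = 10 hops' cost.

10 hops' cost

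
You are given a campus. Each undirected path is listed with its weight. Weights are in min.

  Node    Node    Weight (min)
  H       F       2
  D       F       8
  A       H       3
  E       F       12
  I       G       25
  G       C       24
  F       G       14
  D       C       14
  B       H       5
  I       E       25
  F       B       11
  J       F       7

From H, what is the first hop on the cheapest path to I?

F

Compare a few routes:
H → F → E → I: 2+12+25 = 39
H → F → G → I: 2+14+25 = 41
The minimum is 39 min via H → F → E → I.
So from H the first move is to F.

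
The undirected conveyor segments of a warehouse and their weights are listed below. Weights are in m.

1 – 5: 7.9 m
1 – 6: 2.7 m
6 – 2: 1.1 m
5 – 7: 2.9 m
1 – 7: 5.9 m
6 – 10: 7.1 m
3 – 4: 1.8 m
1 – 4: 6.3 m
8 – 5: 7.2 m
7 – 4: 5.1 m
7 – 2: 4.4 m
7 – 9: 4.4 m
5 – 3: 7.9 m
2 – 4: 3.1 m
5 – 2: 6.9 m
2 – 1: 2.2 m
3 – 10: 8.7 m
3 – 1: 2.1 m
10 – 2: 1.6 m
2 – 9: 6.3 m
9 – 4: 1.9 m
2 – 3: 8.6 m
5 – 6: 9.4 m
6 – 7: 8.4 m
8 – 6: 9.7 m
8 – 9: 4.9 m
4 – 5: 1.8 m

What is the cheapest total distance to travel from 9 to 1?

Candidate routes:
9 → 4 → 2 → 1: 1.9+3.1+2.2 = 7.2
9 → 4 → 1: 1.9+6.3 = 8.2
9 → 4 → 3 → 1: 1.9+1.8+2.1 = 5.8
The minimum is 5.8 m via 9 → 4 → 3 → 1.

5.8 m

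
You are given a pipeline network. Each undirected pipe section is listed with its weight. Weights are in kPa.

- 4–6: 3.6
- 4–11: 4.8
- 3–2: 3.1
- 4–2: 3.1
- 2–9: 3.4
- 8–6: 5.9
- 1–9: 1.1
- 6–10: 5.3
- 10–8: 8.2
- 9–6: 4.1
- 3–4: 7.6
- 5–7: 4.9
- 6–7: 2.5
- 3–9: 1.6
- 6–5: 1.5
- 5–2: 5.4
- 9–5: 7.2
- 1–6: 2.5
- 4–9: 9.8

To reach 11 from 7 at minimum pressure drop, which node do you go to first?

Compare a few routes:
7–6–4–11: 2.5+3.6+4.8 = 10.9
7–6–5–2–4–11: 2.5+1.5+5.4+3.1+4.8 = 17.3
7–5–6–4–11: 4.9+1.5+3.6+4.8 = 14.8
The minimum is 10.9 kPa via 7–6–4–11.
So from 7 the first move is to 6.

6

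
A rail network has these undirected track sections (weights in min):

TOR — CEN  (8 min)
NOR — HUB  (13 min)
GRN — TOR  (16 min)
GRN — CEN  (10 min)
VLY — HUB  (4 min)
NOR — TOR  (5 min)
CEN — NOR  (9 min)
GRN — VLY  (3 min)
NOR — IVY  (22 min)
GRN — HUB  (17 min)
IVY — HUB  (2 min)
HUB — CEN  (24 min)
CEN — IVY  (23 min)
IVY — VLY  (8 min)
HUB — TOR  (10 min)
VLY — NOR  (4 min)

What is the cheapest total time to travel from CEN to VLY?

Candidate routes:
CEN - NOR - VLY: 9+4 = 13
CEN - TOR - NOR - VLY: 8+5+4 = 17
Cheapest is CEN - NOR - VLY at 13 min.

13 min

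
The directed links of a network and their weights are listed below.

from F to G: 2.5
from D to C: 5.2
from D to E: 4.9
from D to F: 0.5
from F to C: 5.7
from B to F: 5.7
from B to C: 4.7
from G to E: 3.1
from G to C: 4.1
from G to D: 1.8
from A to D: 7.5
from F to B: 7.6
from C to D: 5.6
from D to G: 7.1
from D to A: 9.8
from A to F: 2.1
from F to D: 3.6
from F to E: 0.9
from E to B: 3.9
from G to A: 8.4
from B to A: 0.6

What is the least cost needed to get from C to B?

Compare a few routes:
C–D–E–B: 5.6+4.9+3.9 = 14.4
C–D–F–E–B: 5.6+0.5+0.9+3.9 = 10.9
C–D–F–B: 5.6+0.5+7.6 = 13.7
The minimum is 10.9 via C–D–F–E–B.

10.9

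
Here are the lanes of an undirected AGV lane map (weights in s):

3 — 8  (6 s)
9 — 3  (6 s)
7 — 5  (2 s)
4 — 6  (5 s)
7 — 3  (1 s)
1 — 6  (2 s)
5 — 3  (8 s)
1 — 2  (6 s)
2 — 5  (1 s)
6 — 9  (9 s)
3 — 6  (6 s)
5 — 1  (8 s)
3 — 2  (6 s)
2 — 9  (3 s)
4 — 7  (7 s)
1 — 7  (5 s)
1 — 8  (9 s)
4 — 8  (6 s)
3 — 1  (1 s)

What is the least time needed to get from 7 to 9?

Shortest distances from 7:
7: 0
3: 1  (via 7)
1: 2  (via 3)
5: 2  (via 7)
2: 3  (via 5)
6: 4  (via 1)
9: 6  (via 2)
Shortest route: 7–5–2–9 = 6 s.

6 s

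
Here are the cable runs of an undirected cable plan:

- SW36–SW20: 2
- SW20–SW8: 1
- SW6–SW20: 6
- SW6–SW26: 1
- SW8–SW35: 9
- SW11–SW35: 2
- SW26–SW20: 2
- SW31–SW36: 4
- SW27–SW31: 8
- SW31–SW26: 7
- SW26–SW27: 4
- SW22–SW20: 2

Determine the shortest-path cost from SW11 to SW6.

Candidate routes:
SW11–SW35–SW8–SW20–SW36–SW31–SW27–SW26–SW6: 2+9+1+2+4+8+4+1 = 31
SW11–SW35–SW8–SW20–SW6: 2+9+1+6 = 18
SW11–SW35–SW8–SW20–SW36–SW31–SW26–SW6: 2+9+1+2+4+7+1 = 26
SW11–SW35–SW8–SW20–SW26–SW6: 2+9+1+2+1 = 15
Cheapest is SW11–SW35–SW8–SW20–SW26–SW6 at 15.

15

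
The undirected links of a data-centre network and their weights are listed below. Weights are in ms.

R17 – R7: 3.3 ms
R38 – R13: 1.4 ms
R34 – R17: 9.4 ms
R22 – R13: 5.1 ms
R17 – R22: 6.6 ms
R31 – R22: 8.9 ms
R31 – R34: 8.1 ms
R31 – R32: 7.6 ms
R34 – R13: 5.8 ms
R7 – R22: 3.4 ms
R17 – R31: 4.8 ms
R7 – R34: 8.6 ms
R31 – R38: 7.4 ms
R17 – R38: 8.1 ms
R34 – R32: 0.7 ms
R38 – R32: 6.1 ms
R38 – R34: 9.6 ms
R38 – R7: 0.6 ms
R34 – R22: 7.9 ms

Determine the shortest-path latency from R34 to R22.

Shortest distances from R34:
R34: 0
R32: 0.7  (via R34)
R13: 5.8  (via R34)
R38: 6.8  (via R32)
R7: 7.4  (via R38)
R22: 7.9  (via R34)
Shortest route: R34–R22 = 7.9 ms.

7.9 ms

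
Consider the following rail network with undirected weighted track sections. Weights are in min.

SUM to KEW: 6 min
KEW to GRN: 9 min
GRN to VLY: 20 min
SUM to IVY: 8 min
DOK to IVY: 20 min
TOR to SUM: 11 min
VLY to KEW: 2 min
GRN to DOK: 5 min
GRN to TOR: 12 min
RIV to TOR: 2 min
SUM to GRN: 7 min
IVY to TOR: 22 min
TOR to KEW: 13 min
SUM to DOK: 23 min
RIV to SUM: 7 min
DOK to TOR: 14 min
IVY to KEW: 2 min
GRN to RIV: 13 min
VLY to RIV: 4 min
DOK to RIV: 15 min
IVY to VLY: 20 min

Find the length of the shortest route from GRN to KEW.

9 min

Candidate routes:
GRN - SUM - KEW: 7+6 = 13
GRN - RIV - VLY - KEW: 13+4+2 = 19
GRN - KEW: 9 = 9
GRN - SUM - IVY - KEW: 7+8+2 = 17
The minimum is 9 min via GRN - KEW.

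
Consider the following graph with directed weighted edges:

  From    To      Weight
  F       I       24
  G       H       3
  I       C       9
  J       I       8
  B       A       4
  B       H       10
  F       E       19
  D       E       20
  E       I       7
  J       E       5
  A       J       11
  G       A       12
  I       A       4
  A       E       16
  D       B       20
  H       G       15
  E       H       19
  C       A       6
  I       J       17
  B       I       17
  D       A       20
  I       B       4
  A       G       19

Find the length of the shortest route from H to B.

Enumerating some paths:
H–G–A–J–E–I–B: 15+12+11+5+7+4 = 54
H–G–A–J–I–B: 15+12+11+8+4 = 50
H–G–A–E–I–B: 15+12+16+7+4 = 54
The minimum is 50 via H–G–A–J–I–B.

50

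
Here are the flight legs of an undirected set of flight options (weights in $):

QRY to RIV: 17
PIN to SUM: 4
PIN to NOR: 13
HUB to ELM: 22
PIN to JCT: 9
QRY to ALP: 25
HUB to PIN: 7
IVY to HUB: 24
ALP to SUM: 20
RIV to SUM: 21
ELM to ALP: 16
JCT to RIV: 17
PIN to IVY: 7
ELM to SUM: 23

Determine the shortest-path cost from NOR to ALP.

Compare a few routes:
NOR–PIN–SUM–ELM–ALP: 13+4+23+16 = 56
NOR–PIN–HUB–ELM–ALP: 13+7+22+16 = 58
NOR–PIN–SUM–ALP: 13+4+20 = 37
Cheapest is NOR–PIN–SUM–ALP at $37.

$37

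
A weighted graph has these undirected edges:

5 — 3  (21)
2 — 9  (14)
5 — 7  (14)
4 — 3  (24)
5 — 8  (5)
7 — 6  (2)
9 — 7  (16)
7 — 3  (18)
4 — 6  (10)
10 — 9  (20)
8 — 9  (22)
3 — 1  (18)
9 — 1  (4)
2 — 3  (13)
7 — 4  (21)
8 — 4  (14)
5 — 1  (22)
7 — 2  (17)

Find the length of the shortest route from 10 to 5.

46

Compare a few routes:
10 - 9 - 7 - 5: 20+16+14 = 50
10 - 9 - 1 - 5: 20+4+22 = 46
10 - 9 - 8 - 5: 20+22+5 = 47
10 - 9 - 1 - 3 - 5: 20+4+18+21 = 63
Cheapest is 10 - 9 - 1 - 5 at 46.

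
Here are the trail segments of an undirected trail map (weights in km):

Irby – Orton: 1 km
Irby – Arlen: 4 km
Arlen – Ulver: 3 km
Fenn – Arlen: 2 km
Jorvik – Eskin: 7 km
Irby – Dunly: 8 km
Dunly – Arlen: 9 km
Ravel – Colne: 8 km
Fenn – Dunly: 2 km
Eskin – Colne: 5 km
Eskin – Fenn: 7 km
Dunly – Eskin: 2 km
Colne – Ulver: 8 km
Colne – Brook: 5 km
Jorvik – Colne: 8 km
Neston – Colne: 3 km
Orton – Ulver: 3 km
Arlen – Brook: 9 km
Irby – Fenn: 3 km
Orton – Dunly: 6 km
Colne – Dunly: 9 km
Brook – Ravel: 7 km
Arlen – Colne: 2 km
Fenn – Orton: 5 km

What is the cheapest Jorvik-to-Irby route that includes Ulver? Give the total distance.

Shortest Jorvik→Ulver: Jorvik → Colne → Arlen → Ulver = 13
Shortest Ulver→Irby: Ulver → Orton → Irby = 4
Total via Ulver: 13 + 4 = 17 km.

17 km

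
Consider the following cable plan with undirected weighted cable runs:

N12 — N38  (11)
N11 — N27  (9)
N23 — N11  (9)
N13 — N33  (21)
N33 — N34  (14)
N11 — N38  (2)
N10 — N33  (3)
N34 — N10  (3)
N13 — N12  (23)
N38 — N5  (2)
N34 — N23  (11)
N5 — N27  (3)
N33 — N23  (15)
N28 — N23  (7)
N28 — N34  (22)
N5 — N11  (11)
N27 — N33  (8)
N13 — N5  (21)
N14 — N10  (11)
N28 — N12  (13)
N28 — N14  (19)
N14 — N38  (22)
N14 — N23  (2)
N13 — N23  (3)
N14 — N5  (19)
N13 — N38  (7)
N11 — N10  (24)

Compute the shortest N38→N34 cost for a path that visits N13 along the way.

21

Best N38 to N13: N38–N13 costing 7
Best N13 to N34: N13–N23–N34 costing 14
Total via N13: 7 + 14 = 21.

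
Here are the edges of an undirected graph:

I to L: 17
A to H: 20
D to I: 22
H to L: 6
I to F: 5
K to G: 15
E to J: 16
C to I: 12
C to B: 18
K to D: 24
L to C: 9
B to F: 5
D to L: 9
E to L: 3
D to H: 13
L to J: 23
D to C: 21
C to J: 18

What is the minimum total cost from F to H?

28

Running Dijkstra from F:
F: 0
B: 5  (via F)
I: 5  (via F)
C: 17  (via I)
L: 22  (via I)
E: 25  (via L)
D: 27  (via I)
H: 28  (via L)
Shortest route: F → I → L → H = 28.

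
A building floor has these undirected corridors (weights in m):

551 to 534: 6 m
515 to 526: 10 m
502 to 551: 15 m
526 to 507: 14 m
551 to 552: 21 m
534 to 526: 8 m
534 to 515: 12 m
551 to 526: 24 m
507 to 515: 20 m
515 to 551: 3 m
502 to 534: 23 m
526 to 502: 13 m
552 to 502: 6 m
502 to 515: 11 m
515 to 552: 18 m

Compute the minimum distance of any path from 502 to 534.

20 m

Candidate routes:
502–551–534: 15+6 = 21
502–534: 23 = 23
502–526–534: 13+8 = 21
502–515–551–534: 11+3+6 = 20
Cheapest is 502–515–551–534 at 20 m.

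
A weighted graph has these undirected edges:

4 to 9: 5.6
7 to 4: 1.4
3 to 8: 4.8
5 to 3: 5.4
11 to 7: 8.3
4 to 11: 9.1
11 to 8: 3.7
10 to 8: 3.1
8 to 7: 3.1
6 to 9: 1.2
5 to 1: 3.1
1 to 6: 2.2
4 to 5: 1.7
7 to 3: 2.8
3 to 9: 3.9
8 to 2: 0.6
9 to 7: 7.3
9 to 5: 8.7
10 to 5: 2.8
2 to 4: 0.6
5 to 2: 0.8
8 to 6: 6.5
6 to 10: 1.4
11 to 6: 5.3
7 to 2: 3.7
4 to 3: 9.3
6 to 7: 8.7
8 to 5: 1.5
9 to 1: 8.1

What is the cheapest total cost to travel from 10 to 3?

6.5

Enumerating some paths:
10 → 6 → 9 → 3: 1.4+1.2+3.9 = 6.5
10 → 8 → 3: 3.1+4.8 = 7.9
The minimum is 6.5 via 10 → 6 → 9 → 3.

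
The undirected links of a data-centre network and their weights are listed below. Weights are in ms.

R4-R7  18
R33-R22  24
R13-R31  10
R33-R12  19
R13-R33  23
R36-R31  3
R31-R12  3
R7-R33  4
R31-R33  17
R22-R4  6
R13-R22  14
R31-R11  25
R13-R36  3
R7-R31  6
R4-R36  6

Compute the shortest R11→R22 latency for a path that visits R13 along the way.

45 ms

Best R11 to R13: R11–R31–R36–R13 costing 31
Shortest R13→R22: R13–R22 = 14
Total via R13: 31 + 14 = 45 ms.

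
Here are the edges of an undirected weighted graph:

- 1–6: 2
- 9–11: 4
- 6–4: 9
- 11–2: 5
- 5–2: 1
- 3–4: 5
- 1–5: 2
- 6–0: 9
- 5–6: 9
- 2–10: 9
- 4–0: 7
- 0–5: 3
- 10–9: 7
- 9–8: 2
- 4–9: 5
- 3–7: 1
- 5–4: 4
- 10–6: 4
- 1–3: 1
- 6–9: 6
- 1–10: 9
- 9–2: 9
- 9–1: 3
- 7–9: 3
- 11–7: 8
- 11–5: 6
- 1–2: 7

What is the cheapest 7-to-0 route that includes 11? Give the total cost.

16

Best 7 to 11: 7 → 9 → 11 costing 7
Best 11 to 0: 11 → 5 → 0 costing 9
Total via 11: 7 + 9 = 16.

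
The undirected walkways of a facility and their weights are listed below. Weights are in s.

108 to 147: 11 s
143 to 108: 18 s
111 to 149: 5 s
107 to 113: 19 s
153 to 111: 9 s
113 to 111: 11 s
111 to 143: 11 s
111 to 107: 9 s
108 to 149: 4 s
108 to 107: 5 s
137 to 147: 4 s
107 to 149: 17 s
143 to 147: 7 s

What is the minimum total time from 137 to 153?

Candidate routes:
137–147–108–149–111–153: 4+11+4+5+9 = 33
137–147–143–111–153: 4+7+11+9 = 31
The minimum is 31 s via 137–147–143–111–153.

31 s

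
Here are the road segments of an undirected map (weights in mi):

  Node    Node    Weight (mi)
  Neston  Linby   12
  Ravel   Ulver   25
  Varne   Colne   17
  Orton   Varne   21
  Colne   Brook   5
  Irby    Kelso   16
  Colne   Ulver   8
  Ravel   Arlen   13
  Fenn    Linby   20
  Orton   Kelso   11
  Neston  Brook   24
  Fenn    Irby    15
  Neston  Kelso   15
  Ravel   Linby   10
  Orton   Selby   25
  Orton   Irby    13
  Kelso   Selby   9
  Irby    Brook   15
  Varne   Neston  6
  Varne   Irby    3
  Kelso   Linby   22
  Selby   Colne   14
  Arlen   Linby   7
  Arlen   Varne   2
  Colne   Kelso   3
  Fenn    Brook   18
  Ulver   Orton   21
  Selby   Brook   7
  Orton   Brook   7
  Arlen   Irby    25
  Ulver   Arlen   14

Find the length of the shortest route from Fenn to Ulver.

31 mi

Compare a few routes:
Fenn - Irby - Varne - Arlen - Ulver: 15+3+2+14 = 34
Fenn - Brook - Colne - Ulver: 18+5+8 = 31
Cheapest is Fenn - Brook - Colne - Ulver at 31 mi.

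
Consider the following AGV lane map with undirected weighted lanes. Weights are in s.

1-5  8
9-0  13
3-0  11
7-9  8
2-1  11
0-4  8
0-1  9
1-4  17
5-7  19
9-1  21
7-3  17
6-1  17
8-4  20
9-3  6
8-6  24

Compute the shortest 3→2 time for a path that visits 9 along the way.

38 s

Best 3 to 9: 3 → 9 costing 6
Shortest 9→2: 9 → 1 → 2 = 32
Total via 9: 6 + 32 = 38 s.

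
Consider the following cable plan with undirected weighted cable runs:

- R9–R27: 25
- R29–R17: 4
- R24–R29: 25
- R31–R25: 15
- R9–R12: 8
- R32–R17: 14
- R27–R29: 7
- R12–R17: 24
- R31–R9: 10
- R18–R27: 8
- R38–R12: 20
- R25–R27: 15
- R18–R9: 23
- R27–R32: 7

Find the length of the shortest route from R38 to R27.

53

Settle nodes by increasing distance from R38:
R38: 0
R12: 20  (via R38)
R9: 28  (via R12)
R31: 38  (via R9)
R17: 44  (via R12)
R29: 48  (via R17)
R18: 51  (via R9)
R25: 53  (via R31)
R27: 53  (via R9)
Shortest route: R38 → R12 → R9 → R27 = 53.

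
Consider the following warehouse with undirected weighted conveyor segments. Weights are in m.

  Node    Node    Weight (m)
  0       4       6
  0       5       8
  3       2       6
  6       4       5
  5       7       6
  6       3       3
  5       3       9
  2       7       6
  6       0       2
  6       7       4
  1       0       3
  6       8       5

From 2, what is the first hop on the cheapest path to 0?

Compare a few routes:
2 → 3 → 6 → 4 → 0: 6+3+5+6 = 20
2 → 7 → 5 → 0: 6+6+8 = 20
2 → 7 → 6 → 0: 6+4+2 = 12
2 → 3 → 6 → 0: 6+3+2 = 11
The minimum is 11 m via 2 → 3 → 6 → 0.
So from 2 the first move is to 3.

3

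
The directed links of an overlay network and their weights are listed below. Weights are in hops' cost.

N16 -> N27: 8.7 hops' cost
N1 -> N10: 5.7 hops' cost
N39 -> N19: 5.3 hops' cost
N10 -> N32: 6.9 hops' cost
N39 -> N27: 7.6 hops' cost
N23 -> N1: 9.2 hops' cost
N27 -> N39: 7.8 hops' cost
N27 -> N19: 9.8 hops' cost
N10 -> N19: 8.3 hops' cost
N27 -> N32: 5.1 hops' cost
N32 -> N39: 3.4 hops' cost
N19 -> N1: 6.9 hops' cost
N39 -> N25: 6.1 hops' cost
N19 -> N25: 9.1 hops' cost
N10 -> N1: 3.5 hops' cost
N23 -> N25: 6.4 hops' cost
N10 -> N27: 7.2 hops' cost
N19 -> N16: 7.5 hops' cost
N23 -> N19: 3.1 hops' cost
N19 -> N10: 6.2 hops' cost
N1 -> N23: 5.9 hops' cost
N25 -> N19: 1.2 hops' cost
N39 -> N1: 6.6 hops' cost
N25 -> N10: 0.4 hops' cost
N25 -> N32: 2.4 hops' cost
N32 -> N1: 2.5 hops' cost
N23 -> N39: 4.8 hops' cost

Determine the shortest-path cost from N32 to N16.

16.2 hops' cost

Settle nodes by increasing distance from N32:
N32: 0
N1: 2.5  (via N32)
N39: 3.4  (via N32)
N10: 8.2  (via N1)
N23: 8.4  (via N1)
N19: 8.7  (via N39)
N25: 9.5  (via N39)
N27: 11  (via N39)
N16: 16.2  (via N19)
Shortest route: N32–N39–N19–N16 = 16.2 hops' cost.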